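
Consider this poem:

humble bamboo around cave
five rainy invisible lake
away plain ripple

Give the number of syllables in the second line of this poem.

The second line: "five rainy invisible lake": 1+2+4+1 = 8

8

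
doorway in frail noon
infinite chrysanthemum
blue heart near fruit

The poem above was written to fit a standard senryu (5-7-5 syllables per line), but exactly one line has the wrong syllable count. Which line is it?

The third line

Line 1: "doorway in frail noon": 2+1+1+1 = 5 ✓
Line 2: "infinite chrysanthemum": 3+4 = 7 ✓
Line 3: "blue heart near fruit": 1+1+1+1 = 4 (expected 5)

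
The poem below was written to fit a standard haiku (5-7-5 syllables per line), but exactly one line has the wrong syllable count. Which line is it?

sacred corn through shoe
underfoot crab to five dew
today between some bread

Line 1: sacred (2), corn (1), through (1), shoe (1) → 5 ✓
Line 2: underfoot (3), crab (1), to (1), five (1), dew (1) → 7 ✓
Line 3: today (2), between (2), some (1), bread (1) → 6 (expected 5)

Line 3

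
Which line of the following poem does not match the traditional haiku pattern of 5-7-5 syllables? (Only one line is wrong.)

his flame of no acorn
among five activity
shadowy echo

Line 1: his(1) + flame(1) + of(1) + no(1) + acorn(2) = 6 (expected 5)
Line 2: among(2) + five(1) + activity(4) = 7 ✓
Line 3: shadowy(3) + echo(2) = 5 ✓

Line 1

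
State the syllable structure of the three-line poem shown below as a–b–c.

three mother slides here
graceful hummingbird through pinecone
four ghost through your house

5–8–5

Line 1: three (1), mother (2), slides (1), here (1) → 5
Line 2: graceful (2), hummingbird (3), through (1), pinecone (2) → 8
Line 3: four (1), ghost (1), through (1), your (1), house (1) → 5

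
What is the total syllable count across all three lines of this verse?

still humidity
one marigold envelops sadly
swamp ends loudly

18

Line 1: "still humidity": 1+4 = 5
Line 2: "one marigold envelops sadly": 1+3+3+2 = 9
Line 3: "swamp ends loudly": 1+1+2 = 4
Total: 5 + 9 + 4 = 18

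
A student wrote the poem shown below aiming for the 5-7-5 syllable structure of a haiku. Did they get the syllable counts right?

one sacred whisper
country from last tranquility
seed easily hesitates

Line 1: "one sacred whisper": 1+2+2 = 5 ✓
Line 2: "country from last tranquility": 2+1+1+4 = 8 (expected 7)
Line 3: "seed easily hesitates": 1+3+3 = 7 (expected 5)

No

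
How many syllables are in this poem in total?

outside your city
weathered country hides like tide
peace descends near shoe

Line 1: outside(2) + your(1) + city(2) = 5
Line 2: weathered(2) + country(2) + hides(1) + like(1) + tide(1) = 7
Line 3: peace(1) + descends(2) + near(1) + shoe(1) = 5
Total: 5 + 7 + 5 = 17

17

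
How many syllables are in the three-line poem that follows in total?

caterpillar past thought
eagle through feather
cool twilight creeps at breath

Line 1: "caterpillar past thought": 4+1+1 = 6
Line 2: "eagle through feather": 2+1+2 = 5
Line 3: "cool twilight creeps at breath": 1+2+1+1+1 = 6
Total: 6 + 5 + 6 = 17

17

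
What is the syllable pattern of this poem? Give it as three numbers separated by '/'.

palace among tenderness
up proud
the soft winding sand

Line 1: palace (2), among (2), tenderness (3) → 7
Line 2: up (1), proud (1) → 2
Line 3: the (1), soft (1), winding (2), sand (1) → 5

7/2/5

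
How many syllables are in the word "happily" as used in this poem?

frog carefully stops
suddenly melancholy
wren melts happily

"happily" has 3 syllables.

3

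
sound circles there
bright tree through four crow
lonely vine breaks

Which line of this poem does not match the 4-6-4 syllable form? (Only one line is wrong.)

Line 1: "sound circles there": 1+2+1 = 4 ✓
Line 2: "bright tree through four crow": 1+1+1+1+1 = 5 (expected 6)
Line 3: "lonely vine breaks": 2+1+1 = 4 ✓

Line 2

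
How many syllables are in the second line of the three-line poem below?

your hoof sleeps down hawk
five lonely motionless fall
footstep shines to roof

The second line: "five lonely motionless fall": 1+2+3+1 = 7

7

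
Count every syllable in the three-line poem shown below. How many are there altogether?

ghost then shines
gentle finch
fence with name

9

Line 1: "ghost then shines": 1+1+1 = 3
Line 2: "gentle finch": 2+1 = 3
Line 3: "fence with name": 1+1+1 = 3
Total: 3 + 3 + 3 = 9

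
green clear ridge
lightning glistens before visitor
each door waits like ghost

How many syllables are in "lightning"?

"lightning" has 2 syllables.

2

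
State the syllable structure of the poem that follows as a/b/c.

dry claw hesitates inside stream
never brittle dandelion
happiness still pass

8/8/5

Line 1: dry(1) + claw(1) + hesitates(3) + inside(2) + stream(1) = 8
Line 2: never(2) + brittle(2) + dandelion(4) = 8
Line 3: happiness(3) + still(1) + pass(1) = 5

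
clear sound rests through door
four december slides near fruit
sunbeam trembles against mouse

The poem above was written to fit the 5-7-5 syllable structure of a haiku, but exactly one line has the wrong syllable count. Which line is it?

Line 1: "clear sound rests through door": 1+1+1+1+1 = 5 ✓
Line 2: "four december slides near fruit": 1+3+1+1+1 = 7 ✓
Line 3: "sunbeam trembles against mouse": 2+2+2+1 = 7 (expected 5)

Line 3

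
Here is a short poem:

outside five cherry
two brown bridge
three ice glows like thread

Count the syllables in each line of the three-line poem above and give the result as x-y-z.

5-3-5

Line 1: outside(2) + five(1) + cherry(2) = 5
Line 2: two(1) + brown(1) + bridge(1) = 3
Line 3: three(1) + ice(1) + glows(1) + like(1) + thread(1) = 5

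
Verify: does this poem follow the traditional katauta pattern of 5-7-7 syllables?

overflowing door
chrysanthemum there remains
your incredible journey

Yes

Line 1: overflowing (4), door (1) → 5 ✓
Line 2: chrysanthemum (4), there (1), remains (2) → 7 ✓
Line 3: your (1), incredible (4), journey (2) → 7 ✓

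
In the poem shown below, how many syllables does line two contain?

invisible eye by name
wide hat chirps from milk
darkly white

5

Line two: "wide hat chirps from milk": 1+1+1+1+1 = 5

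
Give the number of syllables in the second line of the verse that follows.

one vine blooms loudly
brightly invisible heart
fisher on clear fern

The second line: brightly(2) + invisible(4) + heart(1) = 7

7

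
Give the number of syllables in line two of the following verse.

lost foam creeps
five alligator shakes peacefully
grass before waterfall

Line two: "five alligator shakes peacefully": 1+4+1+3 = 9

9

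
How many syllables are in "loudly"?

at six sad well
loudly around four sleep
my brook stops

2

"loudly" has 2 syllables.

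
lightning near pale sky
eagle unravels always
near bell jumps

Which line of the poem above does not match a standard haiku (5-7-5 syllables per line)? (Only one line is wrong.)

The third line

Line 1: "lightning near pale sky": 2+1+1+1 = 5 ✓
Line 2: "eagle unravels always": 2+3+2 = 7 ✓
Line 3: "near bell jumps": 1+1+1 = 3 (expected 5)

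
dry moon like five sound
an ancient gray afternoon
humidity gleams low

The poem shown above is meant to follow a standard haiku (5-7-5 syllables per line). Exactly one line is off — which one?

Line 1: dry(1) + moon(1) + like(1) + five(1) + sound(1) = 5 ✓
Line 2: an(1) + ancient(2) + gray(1) + afternoon(3) = 7 ✓
Line 3: humidity(4) + gleams(1) + low(1) = 6 (expected 5)

Line 3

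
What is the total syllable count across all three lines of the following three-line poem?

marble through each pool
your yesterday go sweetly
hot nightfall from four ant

Line 1: marble(2) + through(1) + each(1) + pool(1) = 5
Line 2: your(1) + yesterday(3) + go(1) + sweetly(2) = 7
Line 3: hot(1) + nightfall(2) + from(1) + four(1) + ant(1) = 6
Total: 5 + 7 + 6 = 18

18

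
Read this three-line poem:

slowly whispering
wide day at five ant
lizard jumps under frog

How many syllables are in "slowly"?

2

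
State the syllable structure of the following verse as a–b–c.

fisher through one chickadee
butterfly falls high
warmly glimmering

7–5–5

Line 1: fisher (2), through (1), one (1), chickadee (3) → 7
Line 2: butterfly (3), falls (1), high (1) → 5
Line 3: warmly (2), glimmering (3) → 5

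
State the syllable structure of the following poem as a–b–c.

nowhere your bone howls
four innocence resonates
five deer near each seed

Line 1: nowhere(2) + your(1) + bone(1) + howls(1) = 5
Line 2: four(1) + innocence(3) + resonates(3) = 7
Line 3: five(1) + deer(1) + near(1) + each(1) + seed(1) = 5

5–7–5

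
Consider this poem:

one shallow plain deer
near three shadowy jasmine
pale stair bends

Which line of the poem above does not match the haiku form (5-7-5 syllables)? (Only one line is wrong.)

Line 1: one(1) + shallow(2) + plain(1) + deer(1) = 5 ✓
Line 2: near(1) + three(1) + shadowy(3) + jasmine(2) = 7 ✓
Line 3: pale(1) + stair(1) + bends(1) = 3 (expected 5)

Line 3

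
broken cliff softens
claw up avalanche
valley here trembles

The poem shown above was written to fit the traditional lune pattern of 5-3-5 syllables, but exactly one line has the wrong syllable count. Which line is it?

Line 1: broken(2) + cliff(1) + softens(2) = 5 ✓
Line 2: claw(1) + up(1) + avalanche(3) = 5 (expected 3)
Line 3: valley(2) + here(1) + trembles(2) = 5 ✓

The second line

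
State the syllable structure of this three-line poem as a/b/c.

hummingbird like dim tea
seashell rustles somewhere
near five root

Line 1: hummingbird (3), like (1), dim (1), tea (1) → 6
Line 2: seashell (2), rustles (2), somewhere (2) → 6
Line 3: near (1), five (1), root (1) → 3

6/6/3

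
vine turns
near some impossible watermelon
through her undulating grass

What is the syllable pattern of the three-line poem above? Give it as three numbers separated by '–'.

Line 1: vine(1) + turns(1) = 2
Line 2: near(1) + some(1) + impossible(4) + watermelon(4) = 10
Line 3: through(1) + her(1) + undulating(4) + grass(1) = 7

2–10–7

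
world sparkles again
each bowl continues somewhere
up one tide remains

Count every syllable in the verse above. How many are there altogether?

Line 1: "world sparkles again": 1+2+2 = 5
Line 2: "each bowl continues somewhere": 1+1+3+2 = 7
Line 3: "up one tide remains": 1+1+1+2 = 5
Total: 5 + 7 + 5 = 17

17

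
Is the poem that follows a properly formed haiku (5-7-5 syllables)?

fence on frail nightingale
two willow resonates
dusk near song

No

Line 1: "fence on frail nightingale": 1+1+1+3 = 6 (expected 5)
Line 2: "two willow resonates": 1+2+3 = 6 (expected 7)
Line 3: "dusk near song": 1+1+1 = 3 (expected 5)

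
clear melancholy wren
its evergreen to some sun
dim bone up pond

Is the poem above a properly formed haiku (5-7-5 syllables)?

No

Line 1: "clear melancholy wren": 1+4+1 = 6 (expected 5)
Line 2: "its evergreen to some sun": 1+3+1+1+1 = 7 ✓
Line 3: "dim bone up pond": 1+1+1+1 = 4 (expected 5)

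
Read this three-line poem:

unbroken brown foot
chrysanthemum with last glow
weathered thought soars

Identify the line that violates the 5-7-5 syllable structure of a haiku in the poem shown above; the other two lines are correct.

Line 1: unbroken (3), brown (1), foot (1) → 5 ✓
Line 2: chrysanthemum (4), with (1), last (1), glow (1) → 7 ✓
Line 3: weathered (2), thought (1), soars (1) → 4 (expected 5)

The third line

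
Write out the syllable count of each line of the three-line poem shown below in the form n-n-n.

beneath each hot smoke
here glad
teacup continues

5-2-5

Line 1: beneath (2), each (1), hot (1), smoke (1) → 5
Line 2: here (1), glad (1) → 2
Line 3: teacup (2), continues (3) → 5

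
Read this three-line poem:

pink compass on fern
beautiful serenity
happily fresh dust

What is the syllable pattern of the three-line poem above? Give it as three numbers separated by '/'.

5/7/5

Line 1: pink (1), compass (2), on (1), fern (1) → 5
Line 2: beautiful (3), serenity (4) → 7
Line 3: happily (3), fresh (1), dust (1) → 5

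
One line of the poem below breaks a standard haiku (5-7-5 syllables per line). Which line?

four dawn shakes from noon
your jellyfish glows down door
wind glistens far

Line 3

Line 1: four (1), dawn (1), shakes (1), from (1), noon (1) → 5 ✓
Line 2: your (1), jellyfish (3), glows (1), down (1), door (1) → 7 ✓
Line 3: wind (1), glistens (2), far (1) → 4 (expected 5)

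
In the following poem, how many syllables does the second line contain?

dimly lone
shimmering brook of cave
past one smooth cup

6

The second line: "shimmering brook of cave": 3+1+1+1 = 6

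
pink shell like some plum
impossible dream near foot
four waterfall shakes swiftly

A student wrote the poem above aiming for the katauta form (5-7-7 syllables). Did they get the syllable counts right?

Line 1: "pink shell like some plum": 1+1+1+1+1 = 5 ✓
Line 2: "impossible dream near foot": 4+1+1+1 = 7 ✓
Line 3: "four waterfall shakes swiftly": 1+3+1+2 = 7 ✓

Yes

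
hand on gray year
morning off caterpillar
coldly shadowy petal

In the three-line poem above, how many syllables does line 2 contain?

7

Line 2: morning(2) + off(1) + caterpillar(4) = 7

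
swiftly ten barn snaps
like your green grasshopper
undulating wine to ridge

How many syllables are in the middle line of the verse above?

The middle line: like (1), your (1), green (1), grasshopper (3) → 6

6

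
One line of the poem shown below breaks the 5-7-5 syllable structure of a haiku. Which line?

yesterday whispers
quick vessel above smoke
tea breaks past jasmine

Line 1: "yesterday whispers": 3+2 = 5 ✓
Line 2: "quick vessel above smoke": 1+2+2+1 = 6 (expected 7)
Line 3: "tea breaks past jasmine": 1+1+1+2 = 5 ✓

The second line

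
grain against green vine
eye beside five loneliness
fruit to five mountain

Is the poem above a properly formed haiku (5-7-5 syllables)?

Line 1: "grain against green vine": 1+2+1+1 = 5 ✓
Line 2: "eye beside five loneliness": 1+2+1+3 = 7 ✓
Line 3: "fruit to five mountain": 1+1+1+2 = 5 ✓

Yes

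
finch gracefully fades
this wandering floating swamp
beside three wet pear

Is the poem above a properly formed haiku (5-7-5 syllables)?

Yes

Line 1: finch(1) + gracefully(3) + fades(1) = 5 ✓
Line 2: this(1) + wandering(3) + floating(2) + swamp(1) = 7 ✓
Line 3: beside(2) + three(1) + wet(1) + pear(1) = 5 ✓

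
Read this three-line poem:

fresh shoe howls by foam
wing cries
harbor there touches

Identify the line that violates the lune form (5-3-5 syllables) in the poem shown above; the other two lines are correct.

Line 1: fresh(1) + shoe(1) + howls(1) + by(1) + foam(1) = 5 ✓
Line 2: wing(1) + cries(1) = 2 (expected 3)
Line 3: harbor(2) + there(1) + touches(2) = 5 ✓

The second line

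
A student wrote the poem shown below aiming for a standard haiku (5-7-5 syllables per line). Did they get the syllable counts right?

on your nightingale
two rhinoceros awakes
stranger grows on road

Yes

Line 1: on(1) + your(1) + nightingale(3) = 5 ✓
Line 2: two(1) + rhinoceros(4) + awakes(2) = 7 ✓
Line 3: stranger(2) + grows(1) + on(1) + road(1) = 5 ✓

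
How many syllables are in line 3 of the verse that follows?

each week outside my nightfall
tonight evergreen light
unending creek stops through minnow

Line 3: "unending creek stops through minnow": 3+1+1+1+2 = 8

8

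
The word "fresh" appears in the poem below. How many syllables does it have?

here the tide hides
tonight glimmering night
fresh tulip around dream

1

"fresh" has 1 syllable.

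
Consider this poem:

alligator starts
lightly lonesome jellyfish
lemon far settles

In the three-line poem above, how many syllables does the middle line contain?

The middle line: lightly (2), lonesome (2), jellyfish (3) → 7

7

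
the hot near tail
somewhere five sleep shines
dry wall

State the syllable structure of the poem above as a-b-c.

4-5-2

Line 1: the(1) + hot(1) + near(1) + tail(1) = 4
Line 2: somewhere(2) + five(1) + sleep(1) + shines(1) = 5
Line 3: dry(1) + wall(1) = 2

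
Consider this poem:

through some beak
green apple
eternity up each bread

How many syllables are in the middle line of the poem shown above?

3

The middle line: "green apple": 1+2 = 3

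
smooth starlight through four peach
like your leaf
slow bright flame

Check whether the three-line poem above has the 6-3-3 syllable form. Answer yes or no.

Yes

Line 1: smooth (1), starlight (2), through (1), four (1), peach (1) → 6 ✓
Line 2: like (1), your (1), leaf (1) → 3 ✓
Line 3: slow (1), bright (1), flame (1) → 3 ✓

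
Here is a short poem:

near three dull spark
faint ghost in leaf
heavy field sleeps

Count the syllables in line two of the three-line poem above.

4

Line two: faint (1), ghost (1), in (1), leaf (1) → 4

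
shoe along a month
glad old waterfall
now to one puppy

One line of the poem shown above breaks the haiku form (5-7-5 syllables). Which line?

Line 1: "shoe along a month": 1+2+1+1 = 5 ✓
Line 2: "glad old waterfall": 1+1+3 = 5 (expected 7)
Line 3: "now to one puppy": 1+1+1+2 = 5 ✓

The second line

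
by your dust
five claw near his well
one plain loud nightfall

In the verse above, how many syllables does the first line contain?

The first line: by(1) + your(1) + dust(1) = 3

3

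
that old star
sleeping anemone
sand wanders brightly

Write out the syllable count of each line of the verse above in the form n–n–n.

3–6–5

Line 1: that (1), old (1), star (1) → 3
Line 2: sleeping (2), anemone (4) → 6
Line 3: sand (1), wanders (2), brightly (2) → 5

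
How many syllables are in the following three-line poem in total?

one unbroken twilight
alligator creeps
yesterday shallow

16

Line 1: one (1), unbroken (3), twilight (2) → 6
Line 2: alligator (4), creeps (1) → 5
Line 3: yesterday (3), shallow (2) → 5
Total: 6 + 5 + 5 = 16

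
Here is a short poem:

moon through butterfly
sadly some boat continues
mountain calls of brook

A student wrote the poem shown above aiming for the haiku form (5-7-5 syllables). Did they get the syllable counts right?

Yes

Line 1: moon (1), through (1), butterfly (3) → 5 ✓
Line 2: sadly (2), some (1), boat (1), continues (3) → 7 ✓
Line 3: mountain (2), calls (1), of (1), brook (1) → 5 ✓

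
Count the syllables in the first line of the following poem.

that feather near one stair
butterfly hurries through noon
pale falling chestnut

The first line: that (1), feather (2), near (1), one (1), stair (1) → 6

6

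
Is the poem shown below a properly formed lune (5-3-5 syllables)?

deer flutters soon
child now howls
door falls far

Line 1: deer(1) + flutters(2) + soon(1) = 4 (expected 5)
Line 2: child(1) + now(1) + howls(1) = 3 ✓
Line 3: door(1) + falls(1) + far(1) = 3 (expected 5)

No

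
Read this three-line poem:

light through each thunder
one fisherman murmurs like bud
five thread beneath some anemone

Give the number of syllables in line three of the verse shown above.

9

Line three: "five thread beneath some anemone": 1+1+2+1+4 = 9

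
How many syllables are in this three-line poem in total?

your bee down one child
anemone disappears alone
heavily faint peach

Line 1: your(1) + bee(1) + down(1) + one(1) + child(1) = 5
Line 2: anemone(4) + disappears(3) + alone(2) = 9
Line 3: heavily(3) + faint(1) + peach(1) = 5
Total: 5 + 9 + 5 = 19

19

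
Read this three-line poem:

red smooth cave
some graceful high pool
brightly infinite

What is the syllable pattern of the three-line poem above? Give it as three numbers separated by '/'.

3/5/5

Line 1: red (1), smooth (1), cave (1) → 3
Line 2: some (1), graceful (2), high (1), pool (1) → 5
Line 3: brightly (2), infinite (3) → 5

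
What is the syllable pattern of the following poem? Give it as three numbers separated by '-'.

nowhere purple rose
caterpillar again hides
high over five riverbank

5-7-7

Line 1: nowhere (2), purple (2), rose (1) → 5
Line 2: caterpillar (4), again (2), hides (1) → 7
Line 3: high (1), over (2), five (1), riverbank (3) → 7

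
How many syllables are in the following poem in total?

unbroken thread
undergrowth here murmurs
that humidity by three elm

Line 1: unbroken(3) + thread(1) = 4
Line 2: undergrowth(3) + here(1) + murmurs(2) = 6
Line 3: that(1) + humidity(4) + by(1) + three(1) + elm(1) = 8
Total: 4 + 6 + 8 = 18

18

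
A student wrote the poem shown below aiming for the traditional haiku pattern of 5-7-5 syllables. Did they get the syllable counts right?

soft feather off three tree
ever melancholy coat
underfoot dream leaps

Line 1: "soft feather off three tree": 1+2+1+1+1 = 6 (expected 5)
Line 2: "ever melancholy coat": 2+4+1 = 7 ✓
Line 3: "underfoot dream leaps": 3+1+1 = 5 ✓

No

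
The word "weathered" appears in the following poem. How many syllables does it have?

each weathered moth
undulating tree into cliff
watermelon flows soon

"weathered" has 2 syllables.

2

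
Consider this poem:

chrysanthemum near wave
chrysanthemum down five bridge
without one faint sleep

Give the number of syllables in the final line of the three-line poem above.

5

The final line: without(2) + one(1) + faint(1) + sleep(1) = 5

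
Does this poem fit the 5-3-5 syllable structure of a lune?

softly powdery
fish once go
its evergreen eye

Yes

Line 1: "softly powdery": 2+3 = 5 ✓
Line 2: "fish once go": 1+1+1 = 3 ✓
Line 3: "its evergreen eye": 1+3+1 = 5 ✓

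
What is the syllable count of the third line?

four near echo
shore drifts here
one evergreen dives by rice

The third line: one (1), evergreen (3), dives (1), by (1), rice (1) → 7

7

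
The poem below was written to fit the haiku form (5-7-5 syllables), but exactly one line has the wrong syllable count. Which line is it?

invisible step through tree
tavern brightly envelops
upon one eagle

Line 1: invisible (4), step (1), through (1), tree (1) → 7 (expected 5)
Line 2: tavern (2), brightly (2), envelops (3) → 7 ✓
Line 3: upon (2), one (1), eagle (2) → 5 ✓

Line 1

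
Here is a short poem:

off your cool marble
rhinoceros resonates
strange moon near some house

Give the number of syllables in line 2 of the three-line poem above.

Line 2: rhinoceros(4) + resonates(3) = 7

7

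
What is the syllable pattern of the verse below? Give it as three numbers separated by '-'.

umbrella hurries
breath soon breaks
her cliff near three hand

Line 1: umbrella(3) + hurries(2) = 5
Line 2: breath(1) + soon(1) + breaks(1) = 3
Line 3: her(1) + cliff(1) + near(1) + three(1) + hand(1) = 5

5-3-5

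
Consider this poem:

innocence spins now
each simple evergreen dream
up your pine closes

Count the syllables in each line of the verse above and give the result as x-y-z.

Line 1: innocence (3), spins (1), now (1) → 5
Line 2: each (1), simple (2), evergreen (3), dream (1) → 7
Line 3: up (1), your (1), pine (1), closes (2) → 5

5-7-5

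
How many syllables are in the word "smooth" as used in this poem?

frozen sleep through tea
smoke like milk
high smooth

"smooth" has 1 syllable.

1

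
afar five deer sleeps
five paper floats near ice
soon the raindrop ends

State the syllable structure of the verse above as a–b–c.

Line 1: "afar five deer sleeps": 2+1+1+1 = 5
Line 2: "five paper floats near ice": 1+2+1+1+1 = 6
Line 3: "soon the raindrop ends": 1+1+2+1 = 5

5–6–5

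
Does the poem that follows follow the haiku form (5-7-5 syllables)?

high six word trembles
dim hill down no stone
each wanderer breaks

No

Line 1: high (1), six (1), word (1), trembles (2) → 5 ✓
Line 2: dim (1), hill (1), down (1), no (1), stone (1) → 5 (expected 7)
Line 3: each (1), wanderer (3), breaks (1) → 5 ✓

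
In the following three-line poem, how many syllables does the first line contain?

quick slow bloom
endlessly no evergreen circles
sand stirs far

The first line: quick (1), slow (1), bloom (1) → 3

3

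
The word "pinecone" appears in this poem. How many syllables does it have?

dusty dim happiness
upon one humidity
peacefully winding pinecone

2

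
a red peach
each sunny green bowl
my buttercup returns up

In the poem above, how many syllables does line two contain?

5

Line two: "each sunny green bowl": 1+2+1+1 = 5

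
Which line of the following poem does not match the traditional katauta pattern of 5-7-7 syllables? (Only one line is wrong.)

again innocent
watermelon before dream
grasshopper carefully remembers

Line 3

Line 1: again(2) + innocent(3) = 5 ✓
Line 2: watermelon(4) + before(2) + dream(1) = 7 ✓
Line 3: grasshopper(3) + carefully(3) + remembers(3) = 9 (expected 7)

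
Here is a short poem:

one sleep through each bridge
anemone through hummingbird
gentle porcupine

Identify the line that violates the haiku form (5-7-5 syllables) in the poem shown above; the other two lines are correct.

Line 1: "one sleep through each bridge": 1+1+1+1+1 = 5 ✓
Line 2: "anemone through hummingbird": 4+1+3 = 8 (expected 7)
Line 3: "gentle porcupine": 2+3 = 5 ✓

The second line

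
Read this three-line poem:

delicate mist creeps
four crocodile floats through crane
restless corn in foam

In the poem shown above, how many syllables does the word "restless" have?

2

"restless" has 2 syllables.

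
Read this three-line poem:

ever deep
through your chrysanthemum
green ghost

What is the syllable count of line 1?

3

Line 1: "ever deep": 2+1 = 3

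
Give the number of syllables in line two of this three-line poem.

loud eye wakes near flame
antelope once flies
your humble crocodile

5

Line two: antelope (3), once (1), flies (1) → 5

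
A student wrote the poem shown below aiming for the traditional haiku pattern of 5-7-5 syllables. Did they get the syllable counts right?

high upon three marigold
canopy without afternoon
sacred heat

Line 1: high(1) + upon(2) + three(1) + marigold(3) = 7 (expected 5)
Line 2: canopy(3) + without(2) + afternoon(3) = 8 (expected 7)
Line 3: sacred(2) + heat(1) = 3 (expected 5)

No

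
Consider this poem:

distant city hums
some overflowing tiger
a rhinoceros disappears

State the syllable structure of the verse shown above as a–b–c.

5–7–8

Line 1: "distant city hums": 2+2+1 = 5
Line 2: "some overflowing tiger": 1+4+2 = 7
Line 3: "a rhinoceros disappears": 1+4+3 = 8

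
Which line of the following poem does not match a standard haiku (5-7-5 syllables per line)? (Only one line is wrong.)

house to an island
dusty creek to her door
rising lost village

Line 2

Line 1: house (1), to (1), an (1), island (2) → 5 ✓
Line 2: dusty (2), creek (1), to (1), her (1), door (1) → 6 (expected 7)
Line 3: rising (2), lost (1), village (2) → 5 ✓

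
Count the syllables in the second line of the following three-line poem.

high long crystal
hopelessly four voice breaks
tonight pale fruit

The second line: "hopelessly four voice breaks": 3+1+1+1 = 6

6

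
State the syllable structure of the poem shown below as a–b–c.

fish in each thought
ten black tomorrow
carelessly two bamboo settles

Line 1: fish (1), in (1), each (1), thought (1) → 4
Line 2: ten (1), black (1), tomorrow (3) → 5
Line 3: carelessly (3), two (1), bamboo (2), settles (2) → 8

4–5–8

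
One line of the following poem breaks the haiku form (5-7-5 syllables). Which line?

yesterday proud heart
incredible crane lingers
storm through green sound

The third line

Line 1: "yesterday proud heart": 3+1+1 = 5 ✓
Line 2: "incredible crane lingers": 4+1+2 = 7 ✓
Line 3: "storm through green sound": 1+1+1+1 = 4 (expected 5)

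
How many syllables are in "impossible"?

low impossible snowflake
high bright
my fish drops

4

"impossible" has 4 syllables.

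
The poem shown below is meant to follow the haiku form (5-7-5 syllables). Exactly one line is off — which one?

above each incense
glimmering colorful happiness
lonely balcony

Line 1: above (2), each (1), incense (2) → 5 ✓
Line 2: glimmering (3), colorful (3), happiness (3) → 9 (expected 7)
Line 3: lonely (2), balcony (3) → 5 ✓

Line 2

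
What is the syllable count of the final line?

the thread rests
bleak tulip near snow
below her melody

6

The final line: "below her melody": 2+1+3 = 6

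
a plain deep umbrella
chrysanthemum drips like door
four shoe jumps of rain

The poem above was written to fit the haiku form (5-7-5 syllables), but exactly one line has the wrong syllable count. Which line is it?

Line 1: "a plain deep umbrella": 1+1+1+3 = 6 (expected 5)
Line 2: "chrysanthemum drips like door": 4+1+1+1 = 7 ✓
Line 3: "four shoe jumps of rain": 1+1+1+1+1 = 5 ✓

Line 1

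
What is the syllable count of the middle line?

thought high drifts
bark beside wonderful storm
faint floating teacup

7

The middle line: "bark beside wonderful storm": 1+2+3+1 = 7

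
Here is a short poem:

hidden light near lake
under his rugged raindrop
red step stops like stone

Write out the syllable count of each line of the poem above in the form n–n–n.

5–7–5

Line 1: "hidden light near lake": 2+1+1+1 = 5
Line 2: "under his rugged raindrop": 2+1+2+2 = 7
Line 3: "red step stops like stone": 1+1+1+1+1 = 5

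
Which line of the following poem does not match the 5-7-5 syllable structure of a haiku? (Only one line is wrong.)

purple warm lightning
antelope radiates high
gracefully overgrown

Line 3

Line 1: purple(2) + warm(1) + lightning(2) = 5 ✓
Line 2: antelope(3) + radiates(3) + high(1) = 7 ✓
Line 3: gracefully(3) + overgrown(3) = 6 (expected 5)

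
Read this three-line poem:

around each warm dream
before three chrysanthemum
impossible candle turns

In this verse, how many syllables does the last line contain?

7

The last line: "impossible candle turns": 4+2+1 = 7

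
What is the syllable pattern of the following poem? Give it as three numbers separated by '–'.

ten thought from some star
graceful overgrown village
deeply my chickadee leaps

Line 1: "ten thought from some star": 1+1+1+1+1 = 5
Line 2: "graceful overgrown village": 2+3+2 = 7
Line 3: "deeply my chickadee leaps": 2+1+3+1 = 7

5–7–7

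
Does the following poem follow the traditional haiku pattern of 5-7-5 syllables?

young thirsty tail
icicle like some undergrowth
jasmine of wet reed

No

Line 1: young (1), thirsty (2), tail (1) → 4 (expected 5)
Line 2: icicle (3), like (1), some (1), undergrowth (3) → 8 (expected 7)
Line 3: jasmine (2), of (1), wet (1), reed (1) → 5 ✓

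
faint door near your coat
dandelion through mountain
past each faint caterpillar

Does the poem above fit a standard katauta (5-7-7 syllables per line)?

Yes

Line 1: faint(1) + door(1) + near(1) + your(1) + coat(1) = 5 ✓
Line 2: dandelion(4) + through(1) + mountain(2) = 7 ✓
Line 3: past(1) + each(1) + faint(1) + caterpillar(4) = 7 ✓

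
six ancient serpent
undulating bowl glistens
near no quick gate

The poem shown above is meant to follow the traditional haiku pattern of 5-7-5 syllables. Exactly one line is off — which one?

Line 3

Line 1: six(1) + ancient(2) + serpent(2) = 5 ✓
Line 2: undulating(4) + bowl(1) + glistens(2) = 7 ✓
Line 3: near(1) + no(1) + quick(1) + gate(1) = 4 (expected 5)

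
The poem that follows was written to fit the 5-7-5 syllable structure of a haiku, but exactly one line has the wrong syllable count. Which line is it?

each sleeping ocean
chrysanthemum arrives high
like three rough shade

Line 1: each(1) + sleeping(2) + ocean(2) = 5 ✓
Line 2: chrysanthemum(4) + arrives(2) + high(1) = 7 ✓
Line 3: like(1) + three(1) + rough(1) + shade(1) = 4 (expected 5)

The third line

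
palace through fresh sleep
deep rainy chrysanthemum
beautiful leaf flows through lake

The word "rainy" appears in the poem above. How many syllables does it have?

"rainy" has 2 syllables.

2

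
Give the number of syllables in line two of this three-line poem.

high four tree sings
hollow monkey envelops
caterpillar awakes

7

Line two: hollow(2) + monkey(2) + envelops(3) = 7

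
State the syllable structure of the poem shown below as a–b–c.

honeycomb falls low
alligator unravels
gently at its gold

5–7–5

Line 1: honeycomb (3), falls (1), low (1) → 5
Line 2: alligator (4), unravels (3) → 7
Line 3: gently (2), at (1), its (1), gold (1) → 5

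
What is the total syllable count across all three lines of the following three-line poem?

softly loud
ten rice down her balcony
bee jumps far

Line 1: "softly loud": 2+1 = 3
Line 2: "ten rice down her balcony": 1+1+1+1+3 = 7
Line 3: "bee jumps far": 1+1+1 = 3
Total: 3 + 7 + 3 = 13

13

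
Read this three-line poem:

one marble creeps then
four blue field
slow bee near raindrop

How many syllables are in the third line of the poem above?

The third line: slow(1) + bee(1) + near(1) + raindrop(2) = 5

5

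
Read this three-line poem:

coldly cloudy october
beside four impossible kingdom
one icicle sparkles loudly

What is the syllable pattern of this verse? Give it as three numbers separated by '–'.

7–9–8

Line 1: coldly (2), cloudy (2), october (3) → 7
Line 2: beside (2), four (1), impossible (4), kingdom (2) → 9
Line 3: one (1), icicle (3), sparkles (2), loudly (2) → 8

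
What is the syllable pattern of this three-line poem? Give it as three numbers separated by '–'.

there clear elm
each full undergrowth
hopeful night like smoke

3–5–5

Line 1: there (1), clear (1), elm (1) → 3
Line 2: each (1), full (1), undergrowth (3) → 5
Line 3: hopeful (2), night (1), like (1), smoke (1) → 5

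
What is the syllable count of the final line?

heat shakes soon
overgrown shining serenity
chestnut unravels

The final line: "chestnut unravels": 2+3 = 5

5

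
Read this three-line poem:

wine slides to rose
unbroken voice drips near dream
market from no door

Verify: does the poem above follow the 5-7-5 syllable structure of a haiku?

Line 1: wine (1), slides (1), to (1), rose (1) → 4 (expected 5)
Line 2: unbroken (3), voice (1), drips (1), near (1), dream (1) → 7 ✓
Line 3: market (2), from (1), no (1), door (1) → 5 ✓

No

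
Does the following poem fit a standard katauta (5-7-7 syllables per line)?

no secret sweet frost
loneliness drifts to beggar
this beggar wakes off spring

No

Line 1: "no secret sweet frost": 1+2+1+1 = 5 ✓
Line 2: "loneliness drifts to beggar": 3+1+1+2 = 7 ✓
Line 3: "this beggar wakes off spring": 1+2+1+1+1 = 6 (expected 7)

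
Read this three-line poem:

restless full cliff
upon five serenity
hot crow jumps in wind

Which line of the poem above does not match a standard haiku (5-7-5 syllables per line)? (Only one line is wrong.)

Line 1

Line 1: restless (2), full (1), cliff (1) → 4 (expected 5)
Line 2: upon (2), five (1), serenity (4) → 7 ✓
Line 3: hot (1), crow (1), jumps (1), in (1), wind (1) → 5 ✓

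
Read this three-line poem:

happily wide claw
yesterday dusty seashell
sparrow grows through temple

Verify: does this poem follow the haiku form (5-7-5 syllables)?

No

Line 1: happily (3), wide (1), claw (1) → 5 ✓
Line 2: yesterday (3), dusty (2), seashell (2) → 7 ✓
Line 3: sparrow (2), grows (1), through (1), temple (2) → 6 (expected 5)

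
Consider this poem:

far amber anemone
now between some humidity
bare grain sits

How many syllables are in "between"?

"between" has 2 syllables.

2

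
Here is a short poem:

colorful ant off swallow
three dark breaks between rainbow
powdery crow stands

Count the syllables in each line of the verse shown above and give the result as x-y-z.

Line 1: "colorful ant off swallow": 3+1+1+2 = 7
Line 2: "three dark breaks between rainbow": 1+1+1+2+2 = 7
Line 3: "powdery crow stands": 3+1+1 = 5

7-7-5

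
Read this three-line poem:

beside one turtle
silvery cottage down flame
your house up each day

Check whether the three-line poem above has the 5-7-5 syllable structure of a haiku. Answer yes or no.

Line 1: beside(2) + one(1) + turtle(2) = 5 ✓
Line 2: silvery(3) + cottage(2) + down(1) + flame(1) = 7 ✓
Line 3: your(1) + house(1) + up(1) + each(1) + day(1) = 5 ✓

Yes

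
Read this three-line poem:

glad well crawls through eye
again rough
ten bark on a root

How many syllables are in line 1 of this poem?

5

Line 1: glad(1) + well(1) + crawls(1) + through(1) + eye(1) = 5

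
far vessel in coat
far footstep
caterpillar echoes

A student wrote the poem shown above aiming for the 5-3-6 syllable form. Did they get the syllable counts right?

Line 1: "far vessel in coat": 1+2+1+1 = 5 ✓
Line 2: "far footstep": 1+2 = 3 ✓
Line 3: "caterpillar echoes": 4+2 = 6 ✓

Yes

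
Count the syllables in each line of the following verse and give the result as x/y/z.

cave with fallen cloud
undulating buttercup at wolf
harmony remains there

5/9/6

Line 1: cave (1), with (1), fallen (2), cloud (1) → 5
Line 2: undulating (4), buttercup (3), at (1), wolf (1) → 9
Line 3: harmony (3), remains (2), there (1) → 6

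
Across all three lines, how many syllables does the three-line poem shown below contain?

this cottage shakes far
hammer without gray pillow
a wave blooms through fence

Line 1: "this cottage shakes far": 1+2+1+1 = 5
Line 2: "hammer without gray pillow": 2+2+1+2 = 7
Line 3: "a wave blooms through fence": 1+1+1+1+1 = 5
Total: 5 + 7 + 5 = 17

17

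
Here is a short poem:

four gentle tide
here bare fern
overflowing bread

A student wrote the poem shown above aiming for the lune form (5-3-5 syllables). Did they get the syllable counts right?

Line 1: "four gentle tide": 1+2+1 = 4 (expected 5)
Line 2: "here bare fern": 1+1+1 = 3 ✓
Line 3: "overflowing bread": 4+1 = 5 ✓

No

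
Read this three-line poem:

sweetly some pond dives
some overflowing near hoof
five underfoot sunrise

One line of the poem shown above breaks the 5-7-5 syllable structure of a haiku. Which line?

Line 1: sweetly(2) + some(1) + pond(1) + dives(1) = 5 ✓
Line 2: some(1) + overflowing(4) + near(1) + hoof(1) = 7 ✓
Line 3: five(1) + underfoot(3) + sunrise(2) = 6 (expected 5)

Line 3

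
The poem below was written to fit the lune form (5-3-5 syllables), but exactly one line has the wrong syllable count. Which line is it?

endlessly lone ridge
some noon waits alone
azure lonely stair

Line 2

Line 1: endlessly (3), lone (1), ridge (1) → 5 ✓
Line 2: some (1), noon (1), waits (1), alone (2) → 5 (expected 3)
Line 3: azure (2), lonely (2), stair (1) → 5 ✓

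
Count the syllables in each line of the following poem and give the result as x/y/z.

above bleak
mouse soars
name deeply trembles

3/2/5

Line 1: above (2), bleak (1) → 3
Line 2: mouse (1), soars (1) → 2
Line 3: name (1), deeply (2), trembles (2) → 5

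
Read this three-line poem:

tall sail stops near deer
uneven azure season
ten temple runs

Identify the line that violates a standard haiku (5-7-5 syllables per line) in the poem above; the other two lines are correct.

Line 1: tall(1) + sail(1) + stops(1) + near(1) + deer(1) = 5 ✓
Line 2: uneven(3) + azure(2) + season(2) = 7 ✓
Line 3: ten(1) + temple(2) + runs(1) = 4 (expected 5)

Line 3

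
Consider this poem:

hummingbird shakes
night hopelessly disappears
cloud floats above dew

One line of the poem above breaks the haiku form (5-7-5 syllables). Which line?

The first line

Line 1: "hummingbird shakes": 3+1 = 4 (expected 5)
Line 2: "night hopelessly disappears": 1+3+3 = 7 ✓
Line 3: "cloud floats above dew": 1+1+2+1 = 5 ✓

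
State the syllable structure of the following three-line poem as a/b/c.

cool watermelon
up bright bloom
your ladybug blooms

Line 1: cool(1) + watermelon(4) = 5
Line 2: up(1) + bright(1) + bloom(1) = 3
Line 3: your(1) + ladybug(3) + blooms(1) = 5

5/3/5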